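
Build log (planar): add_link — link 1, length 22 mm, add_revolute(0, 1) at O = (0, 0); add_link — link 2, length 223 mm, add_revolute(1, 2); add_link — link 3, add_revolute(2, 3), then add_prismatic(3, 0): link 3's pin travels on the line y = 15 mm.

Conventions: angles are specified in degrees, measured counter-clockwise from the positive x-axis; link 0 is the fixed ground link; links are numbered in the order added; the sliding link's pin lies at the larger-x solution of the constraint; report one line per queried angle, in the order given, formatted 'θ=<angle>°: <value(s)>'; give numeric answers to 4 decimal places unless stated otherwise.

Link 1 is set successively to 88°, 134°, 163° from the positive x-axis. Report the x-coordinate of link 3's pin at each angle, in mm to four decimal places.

geometry: r = 22 mm, L = 223 mm, e = 15 mm
θ=88°: crank pin P = (r cos θ, r sin θ) = (0.767789, 21.986598)
θ=88°: h = r sin θ − e = 21.986598 − 15 = 6.986598
θ=88°: x = r cos θ + √(L² − h²) = 0.767789 + 222.890528 = 223.658317
θ=134°: crank pin P = (r cos θ, r sin θ) = (-15.282484, 15.825476)
θ=134°: h = r sin θ − e = 15.825476 − 15 = 0.825476
θ=134°: x = r cos θ + √(L² − h²) = -15.282484 + 222.998472 = 207.715988
θ=163°: crank pin P = (r cos θ, r sin θ) = (-21.038705, 6.432178)
θ=163°: h = r sin θ − e = 6.432178 − 15 = -8.567822
θ=163°: x = r cos θ + √(L² − h²) = -21.038705 + 222.835348 = 201.796644

θ=88°: 223.6583
θ=134°: 207.7160
θ=163°: 201.7966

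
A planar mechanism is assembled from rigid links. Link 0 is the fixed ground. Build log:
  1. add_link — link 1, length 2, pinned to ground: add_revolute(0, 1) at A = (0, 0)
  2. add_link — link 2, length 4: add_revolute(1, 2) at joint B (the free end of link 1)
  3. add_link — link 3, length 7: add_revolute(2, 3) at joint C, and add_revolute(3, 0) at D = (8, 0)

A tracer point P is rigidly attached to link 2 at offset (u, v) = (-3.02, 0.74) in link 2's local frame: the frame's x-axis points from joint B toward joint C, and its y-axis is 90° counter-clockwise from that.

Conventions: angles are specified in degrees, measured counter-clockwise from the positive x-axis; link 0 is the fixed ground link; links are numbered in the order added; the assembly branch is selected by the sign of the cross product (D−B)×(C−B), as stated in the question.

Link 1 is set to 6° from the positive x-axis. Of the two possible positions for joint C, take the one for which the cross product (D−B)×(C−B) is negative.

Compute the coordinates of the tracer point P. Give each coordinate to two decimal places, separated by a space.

A=(0,0), D=(8.00,0)
B = A + 2.00·(cos6°, sin6°) = (1.9890, 0.2091)
|BD| = 6.0146
circle(B,4.00) ∩ circle(D,7.00): a=0.2640, h=3.9913
  candidates: C₊=(2.3916,4.1888) cross=24.006; C₋=(2.1141,-3.7890) cross=-24.006
  branch - wants cross < 0 → take C=(2.1141,-3.7890) (cross=-24.006)
ex = (C−B)/|BC| = (0.0313,-0.9995); ey = (0.9995,0.0313)
P = B + -3.02·ex + 0.74·ey = (2.6342,3.2507)

2.63 3.25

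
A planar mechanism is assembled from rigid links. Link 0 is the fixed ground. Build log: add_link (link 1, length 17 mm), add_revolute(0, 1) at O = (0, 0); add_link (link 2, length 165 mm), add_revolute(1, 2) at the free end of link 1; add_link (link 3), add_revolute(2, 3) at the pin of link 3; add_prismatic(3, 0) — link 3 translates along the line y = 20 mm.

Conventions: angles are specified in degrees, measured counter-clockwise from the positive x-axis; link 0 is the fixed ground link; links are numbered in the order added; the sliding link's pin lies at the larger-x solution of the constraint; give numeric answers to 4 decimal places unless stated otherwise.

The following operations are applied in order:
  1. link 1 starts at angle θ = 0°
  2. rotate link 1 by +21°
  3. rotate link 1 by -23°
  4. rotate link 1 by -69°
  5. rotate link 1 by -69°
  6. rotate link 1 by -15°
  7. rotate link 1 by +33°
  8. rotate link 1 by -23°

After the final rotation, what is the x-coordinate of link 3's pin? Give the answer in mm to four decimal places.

geometry: r = 17 mm, L = 165 mm, e = 20 mm; θ starts at 0°
rotate link 1 by +21°: θ ← 0° +21° = 21°
rotate link 1 by -23°: θ ← 21° -23° = -2°
rotate link 1 by -69°: θ ← -2° -69° = -71°
rotate link 1 by -69°: θ ← -71° -69° = -140°
rotate link 1 by -15°: θ ← -140° -15° = -155°
rotate link 1 by +33°: θ ← -155° +33° = -122°
rotate link 1 by -23°: θ ← -122° -23° = -145°
crank pin P = (r cos θ, r sin θ) = (-13.925585, -9.750799)
h = r sin θ − e = -9.750799 − 20 = -29.750799
x = r cos θ + √(L² − h²) = -13.925585 + 162.295687 = 148.370102

148.3701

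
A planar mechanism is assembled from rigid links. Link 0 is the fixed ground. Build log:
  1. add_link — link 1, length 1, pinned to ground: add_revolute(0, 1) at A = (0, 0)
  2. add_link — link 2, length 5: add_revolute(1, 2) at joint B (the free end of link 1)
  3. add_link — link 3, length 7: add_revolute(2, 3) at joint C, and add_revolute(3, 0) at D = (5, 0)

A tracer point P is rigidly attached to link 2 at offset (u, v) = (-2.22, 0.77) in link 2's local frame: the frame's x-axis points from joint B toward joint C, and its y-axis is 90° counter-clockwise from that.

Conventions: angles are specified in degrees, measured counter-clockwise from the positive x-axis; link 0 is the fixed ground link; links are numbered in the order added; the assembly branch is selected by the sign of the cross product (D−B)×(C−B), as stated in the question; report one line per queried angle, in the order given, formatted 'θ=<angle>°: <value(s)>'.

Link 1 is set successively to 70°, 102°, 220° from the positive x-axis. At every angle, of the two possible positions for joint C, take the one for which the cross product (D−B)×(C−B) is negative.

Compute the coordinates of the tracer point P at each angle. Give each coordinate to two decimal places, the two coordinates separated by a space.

A=(0,0), D=(5.00,0)
θ=70°: B = A + 1.00·(cos70°, sin70°) = (0.3420, 0.9397)
θ=70°: |BD| = 4.7518
θ=70°: circle(B,5.00) ∩ circle(D,7.00): a=-0.1494, h=4.9978
θ=70°:   candidates: C₊=(1.1839,5.8683) cross=23.748; C₋=(-0.7928,-3.9298) cross=-23.748
θ=70°:   branch - wants cross < 0 → take C=(-0.7928,-3.9298) (cross=-23.748)
θ=70°: ex = (C−B)/|BC| = (-0.2270,-0.9739); ey = (0.9739,-0.2270)
θ=70°: P = B + -2.22·ex + 0.77·ey = (1.5958,2.9270)
θ=102°: B = A + 1.00·(cos102°, sin102°) = (-0.2079, 0.9781)
θ=102°: |BD| = 5.2990
θ=102°: circle(B,5.00) ∩ circle(D,7.00): a=0.3849, h=4.9852
θ=102°:   candidates: C₊=(1.0906,5.8066) cross=26.416; C₋=(-0.7498,-3.9924) cross=-26.416
θ=102°:   branch - wants cross < 0 → take C=(-0.7498,-3.9924) (cross=-26.416)
θ=102°: ex = (C−B)/|BC| = (-0.1084,-0.9941); ey = (0.9941,-0.1084)
θ=102°: P = B + -2.22·ex + 0.77·ey = (0.7982,3.1016)
θ=220°: B = A + 1.00·(cos220°, sin220°) = (-0.7660, -0.6428)
θ=220°: |BD| = 5.8018
θ=220°: circle(B,5.00) ∩ circle(D,7.00): a=0.8325, h=4.9302
θ=220°:   candidates: C₊=(-0.4849,4.3493) cross=28.604; C₋=(0.6076,-5.4504) cross=-28.604
θ=220°:   branch - wants cross < 0 → take C=(0.6076,-5.4504) (cross=-28.604)
θ=220°: ex = (C−B)/|BC| = (0.2747,-0.9615); ey = (0.9615,0.2747)
θ=220°: P = B + -2.22·ex + 0.77·ey = (-0.6356,1.7033)

θ=70°: 1.60 2.93
θ=102°: 0.80 3.10
θ=220°: -0.64 1.70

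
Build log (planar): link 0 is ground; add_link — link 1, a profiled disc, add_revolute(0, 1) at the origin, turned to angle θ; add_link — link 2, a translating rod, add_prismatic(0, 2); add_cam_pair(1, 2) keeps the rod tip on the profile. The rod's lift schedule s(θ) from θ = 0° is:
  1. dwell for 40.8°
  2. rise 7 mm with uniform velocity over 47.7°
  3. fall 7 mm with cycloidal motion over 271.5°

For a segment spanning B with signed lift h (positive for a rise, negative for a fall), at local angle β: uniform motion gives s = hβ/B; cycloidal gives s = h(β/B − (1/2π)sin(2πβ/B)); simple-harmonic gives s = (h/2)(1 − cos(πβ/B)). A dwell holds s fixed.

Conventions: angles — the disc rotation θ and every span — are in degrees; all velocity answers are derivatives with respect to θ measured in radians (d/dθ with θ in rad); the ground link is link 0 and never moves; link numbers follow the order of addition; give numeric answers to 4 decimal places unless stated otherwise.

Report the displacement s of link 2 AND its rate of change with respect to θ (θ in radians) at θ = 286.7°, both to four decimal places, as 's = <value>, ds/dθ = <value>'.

seg 1 [0°–40.8°] dwell: s stays 0.0000
seg 2 [40.8°–88.5°] uniform, h=7: full span → s += 7 → s = 7.0000
seg 3 [88.5°–360°] cycloidal, h=-7: θ=286.7° here. β=198.2, B=271.5. -7·(0.7300 − sin(2π·0.7300)/(2π)) = -6.2154 → s = 0.7846
velocity in seg [88.5°–360°] (cycloidal), θ in radians: β = 198.2° = 3.4592 rad, B = 271.5° = 4.7386 rad; ds/dθ = (h/B)(1 − cos(2πβ/B)) = ((-7)/4.7386)(1 − cos(2π·0.7300)) = -1.662217 mm/rad

s = 0.7846, ds/dθ = -1.6622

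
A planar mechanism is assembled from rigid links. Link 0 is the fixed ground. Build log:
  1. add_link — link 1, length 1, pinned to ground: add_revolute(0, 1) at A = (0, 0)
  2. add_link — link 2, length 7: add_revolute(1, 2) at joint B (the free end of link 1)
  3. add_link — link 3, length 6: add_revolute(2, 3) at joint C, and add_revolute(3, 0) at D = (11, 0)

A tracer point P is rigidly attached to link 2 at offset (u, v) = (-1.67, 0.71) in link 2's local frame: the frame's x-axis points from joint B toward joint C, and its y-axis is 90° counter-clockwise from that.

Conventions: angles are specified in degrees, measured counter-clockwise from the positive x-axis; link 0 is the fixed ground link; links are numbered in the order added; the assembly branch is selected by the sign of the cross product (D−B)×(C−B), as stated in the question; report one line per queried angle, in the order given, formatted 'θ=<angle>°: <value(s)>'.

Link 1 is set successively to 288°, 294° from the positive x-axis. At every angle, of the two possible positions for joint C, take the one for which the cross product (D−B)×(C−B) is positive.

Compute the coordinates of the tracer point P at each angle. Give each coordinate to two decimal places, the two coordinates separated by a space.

A=(0,0), D=(11.00,0)
θ=288°: B = A + 1.00·(cos288°, sin288°) = (0.3090, -0.9511)
θ=288°: |BD| = 10.7332
θ=288°: circle(B,7.00) ∩ circle(D,6.00): a=5.9722, h=3.6514
θ=288°:   candidates: C₊=(5.9342,3.2152) cross=39.191; C₋=(6.5813,-4.0589) cross=-39.191
θ=288°:   branch + wants cross > 0 → take C=(5.9342,3.2152) (cross=39.191)
θ=288°: ex = (C−B)/|BC| = (0.8036,0.5952); ey = (-0.5952,0.8036)
θ=288°: P = B + -1.67·ex + 0.71·ey = (-1.4556,-1.3745)
θ=294°: B = A + 1.00·(cos294°, sin294°) = (0.4067, -0.9135)
θ=294°: |BD| = 10.6326
θ=294°: circle(B,7.00) ∩ circle(D,6.00): a=5.9276, h=3.7233
θ=294°:   candidates: C₊=(5.9925,3.3053) cross=39.589; C₋=(6.6323,-4.1138) cross=-39.589
θ=294°:   branch + wants cross > 0 → take C=(5.9925,3.3053) (cross=39.589)
θ=294°: ex = (C−B)/|BC| = (0.7980,0.6027); ey = (-0.6027,0.7980)
θ=294°: P = B + -1.67·ex + 0.71·ey = (-1.3538,-1.3535)

θ=288°: -1.46 -1.37
θ=294°: -1.35 -1.35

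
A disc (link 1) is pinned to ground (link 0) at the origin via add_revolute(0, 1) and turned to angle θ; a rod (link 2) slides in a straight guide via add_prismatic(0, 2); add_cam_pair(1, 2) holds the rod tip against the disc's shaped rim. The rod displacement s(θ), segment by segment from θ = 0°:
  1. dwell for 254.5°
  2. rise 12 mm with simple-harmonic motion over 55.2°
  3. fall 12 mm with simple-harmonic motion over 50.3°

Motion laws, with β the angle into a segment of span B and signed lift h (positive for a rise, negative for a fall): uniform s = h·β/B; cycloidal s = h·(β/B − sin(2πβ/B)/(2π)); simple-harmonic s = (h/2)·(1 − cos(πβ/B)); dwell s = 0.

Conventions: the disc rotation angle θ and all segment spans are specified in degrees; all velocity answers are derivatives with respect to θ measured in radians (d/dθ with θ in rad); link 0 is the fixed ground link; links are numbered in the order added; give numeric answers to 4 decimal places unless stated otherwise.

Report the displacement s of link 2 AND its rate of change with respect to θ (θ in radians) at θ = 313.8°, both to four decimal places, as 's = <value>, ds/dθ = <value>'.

segment 1 (0° to 254.5°, dwell): s unchanged at 0.0000
segment 2 (254.5° to 309.7°, simple-harmonic, h = 12) is passed completely: s = 0.0000 + (12) = 12.0000
θ = 313.8° falls in segment 3 (309.7° to 360°, simple-harmonic, h = -12): β = 313.8 − 309.7 = 4.1°, B = 50.3°; Δs = -12/2·(1 − cos(π·0.0815)) = -0.1956; s = 12.0000 − 0.1956 = 11.8044
velocity in seg [309.7°–360°] (simple-harmonic), θ in radians: β = 4.1° = 0.0716 rad, B = 50.3° = 0.8779 rad; ds/dθ = (πh/(2B)) sin(πβ/B) = (π·(-12)/(2·0.8779)) sin(π·0.0815) = -5.438319 mm/rad

s = 11.8044, ds/dθ = -5.4383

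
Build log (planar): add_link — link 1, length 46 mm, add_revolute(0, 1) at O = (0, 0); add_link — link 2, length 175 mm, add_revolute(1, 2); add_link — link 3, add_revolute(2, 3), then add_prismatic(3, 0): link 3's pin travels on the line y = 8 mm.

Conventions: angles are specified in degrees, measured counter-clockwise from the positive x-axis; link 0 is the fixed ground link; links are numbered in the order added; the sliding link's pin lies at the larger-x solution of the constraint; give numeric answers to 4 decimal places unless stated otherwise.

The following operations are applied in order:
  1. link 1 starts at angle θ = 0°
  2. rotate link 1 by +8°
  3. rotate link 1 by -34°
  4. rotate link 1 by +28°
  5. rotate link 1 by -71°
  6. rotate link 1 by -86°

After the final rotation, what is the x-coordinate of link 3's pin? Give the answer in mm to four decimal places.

geometry: r = 46 mm, L = 175 mm, e = 8 mm; θ starts at 0°
rotate link 1 by +8°: θ ← 0° +8° = 8°
rotate link 1 by -34°: θ ← 8° -34° = -26°
rotate link 1 by +28°: θ ← -26° +28° = 2°
rotate link 1 by -71°: θ ← 2° -71° = -69°
rotate link 1 by -86°: θ ← -69° -86° = -155°
crank pin P = (r cos θ, r sin θ) = (-41.690158, -19.440440)
h = r sin θ − e = -19.440440 − 8 = -27.440440
x = r cos θ + √(L² − h²) = -41.690158 + 172.835246 = 131.145088

131.1451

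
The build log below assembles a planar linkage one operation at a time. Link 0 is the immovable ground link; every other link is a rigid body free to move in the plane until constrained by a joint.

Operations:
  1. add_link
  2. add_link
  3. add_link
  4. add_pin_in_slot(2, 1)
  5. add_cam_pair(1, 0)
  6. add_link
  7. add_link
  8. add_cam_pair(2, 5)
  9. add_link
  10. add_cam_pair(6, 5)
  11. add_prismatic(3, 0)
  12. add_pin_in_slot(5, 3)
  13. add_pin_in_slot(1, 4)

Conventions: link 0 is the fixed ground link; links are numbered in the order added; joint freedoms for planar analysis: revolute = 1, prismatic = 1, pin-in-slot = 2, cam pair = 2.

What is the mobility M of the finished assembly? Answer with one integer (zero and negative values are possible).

L=1 J1=0 J2=0
add link → L=2 J1=0 J2=0
add link → L=3 J1=0 J2=0
add link → L=4 J1=0 J2=0
PS@2,1 dof=2 J2 → L=4 J1=0 J2=1
C@1,0 dof=2 J2 → L=4 J1=0 J2=2
add link → L=5 J1=0 J2=2
add link → L=6 J1=0 J2=2
C@2,5 dof=2 J2 → L=6 J1=0 J2=3
add link → L=7 J1=0 J2=3
C@6,5 dof=2 J2 → L=7 J1=0 J2=4
P@3,0 dof=1 J1 → L=7 J1=1 J2=4
PS@5,3 dof=2 J2 → L=7 J1=1 J2=5
PS@1,4 dof=2 J2 → L=7 J1=1 J2=6
M=3(L−1)−2J1−J2=3·6−2·1−6=10

M = 10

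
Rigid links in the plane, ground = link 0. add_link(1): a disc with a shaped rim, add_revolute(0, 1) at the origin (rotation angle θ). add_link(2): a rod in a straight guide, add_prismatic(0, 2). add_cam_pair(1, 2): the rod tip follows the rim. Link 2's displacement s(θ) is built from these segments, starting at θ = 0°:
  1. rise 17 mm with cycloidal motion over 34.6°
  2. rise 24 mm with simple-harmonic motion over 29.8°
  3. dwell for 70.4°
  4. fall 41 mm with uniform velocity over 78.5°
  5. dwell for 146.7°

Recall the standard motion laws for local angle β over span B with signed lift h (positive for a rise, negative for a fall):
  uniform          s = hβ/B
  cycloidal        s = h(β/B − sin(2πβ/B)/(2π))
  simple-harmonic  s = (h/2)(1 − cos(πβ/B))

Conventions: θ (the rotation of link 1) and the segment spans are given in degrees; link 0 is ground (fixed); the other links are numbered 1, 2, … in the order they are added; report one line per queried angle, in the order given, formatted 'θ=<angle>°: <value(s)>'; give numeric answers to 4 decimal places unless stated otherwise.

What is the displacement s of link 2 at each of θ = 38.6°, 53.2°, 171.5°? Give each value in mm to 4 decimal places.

segment 1 (0° to 34.6°, cycloidal, h = 17) is passed completely: s = 0.0000 + (17) = 17.0000
θ = 38.6° falls in segment 2 (34.6° to 64.4°, simple-harmonic, h = 24): β = 38.6 − 34.6 = 4°, B = 29.8°; Δs = 24/2·(1 − cos(π·0.1342)) = 1.0512; s = 17.0000 + 1.0512 = 18.0512
θ = 53.2° falls in segment 2 (34.6° to 64.4°, simple-harmonic, h = 24): β = 53.2 − 34.6 = 18.6°, B = 29.8°; Δs = 24/2·(1 − cos(π·0.6242)) = 16.5630; s = 17.0000 + 16.5630 = 33.5630
segment 2 (34.6° to 64.4°, simple-harmonic, h = 24) is passed completely: s = 17.0000 + (24) = 41.0000
segment 3 (64.4° to 134.8°, dwell): s unchanged at 41.0000
θ = 171.5° falls in segment 4 (134.8° to 213.3°, uniform, h = -41): β = 171.5 − 134.8 = 36.7°, B = 78.5°; Δs = -41·36.7/78.5 = -19.1682; s = 41.0000 − 19.1682 = 21.8318

θ=38.6°: 18.0512
θ=53.2°: 33.5630
θ=171.5°: 21.8318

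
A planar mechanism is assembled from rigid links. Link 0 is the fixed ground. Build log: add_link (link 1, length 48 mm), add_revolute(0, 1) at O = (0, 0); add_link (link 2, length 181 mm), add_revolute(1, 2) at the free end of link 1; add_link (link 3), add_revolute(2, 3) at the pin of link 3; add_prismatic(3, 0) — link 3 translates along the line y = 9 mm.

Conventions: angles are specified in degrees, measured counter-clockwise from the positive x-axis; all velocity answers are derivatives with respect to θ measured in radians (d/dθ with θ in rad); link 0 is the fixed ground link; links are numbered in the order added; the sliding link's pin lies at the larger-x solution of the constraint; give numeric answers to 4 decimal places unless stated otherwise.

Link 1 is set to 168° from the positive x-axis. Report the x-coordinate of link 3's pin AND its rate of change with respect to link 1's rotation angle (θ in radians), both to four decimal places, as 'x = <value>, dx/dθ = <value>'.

geometry: r = 48 mm, L = 181 mm, e = 9 mm
crank pin P = (r cos θ, r sin θ) = (-46.951085, 9.979761)
h = r sin θ − e = 9.979761 − 9 = 0.979761
x = r cos θ + √(L² − h²) = -46.951085 + 180.997348 = 134.046263
dx/dθ = −r sin θ − h·r cos θ/√(L² − h²) (θ in radians; h = 0.979761) = -9.725609

x = 134.0463, dx/dθ = -9.7256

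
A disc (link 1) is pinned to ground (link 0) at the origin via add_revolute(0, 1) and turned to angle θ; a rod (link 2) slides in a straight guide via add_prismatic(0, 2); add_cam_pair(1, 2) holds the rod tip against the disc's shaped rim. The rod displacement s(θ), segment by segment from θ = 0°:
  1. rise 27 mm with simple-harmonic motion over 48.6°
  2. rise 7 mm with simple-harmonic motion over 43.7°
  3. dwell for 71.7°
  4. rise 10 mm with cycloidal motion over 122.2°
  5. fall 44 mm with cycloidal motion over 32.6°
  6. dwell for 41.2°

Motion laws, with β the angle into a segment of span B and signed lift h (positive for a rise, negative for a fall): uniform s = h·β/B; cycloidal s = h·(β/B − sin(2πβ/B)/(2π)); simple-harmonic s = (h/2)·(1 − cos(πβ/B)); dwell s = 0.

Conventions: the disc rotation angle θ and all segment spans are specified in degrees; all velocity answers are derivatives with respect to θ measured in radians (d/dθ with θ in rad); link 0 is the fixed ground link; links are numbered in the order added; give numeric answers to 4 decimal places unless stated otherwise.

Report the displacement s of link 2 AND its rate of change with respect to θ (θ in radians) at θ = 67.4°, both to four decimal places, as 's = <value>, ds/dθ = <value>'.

segment 1 (0° to 48.6°, simple-harmonic, h = 27) is passed completely: s = 0.0000 + (27) = 27.0000
θ = 67.4° falls in segment 2 (48.6° to 92.3°, simple-harmonic, h = 7): β = 67.4 − 48.6 = 18.8°, B = 43.7°; Δs = 7/2·(1 − cos(π·0.4302)) = 2.7387; s = 27.0000 + 2.7387 = 29.7387
velocity in seg [48.6°–92.3°] (simple-harmonic), θ in radians: β = 18.8° = 0.3281 rad, B = 43.7° = 0.7627 rad; ds/dθ = (πh/(2B)) sin(πβ/B) = (π·7/(2·0.7627)) sin(π·0.4302) = 14.071312 mm/rad

s = 29.7387, ds/dθ = 14.0713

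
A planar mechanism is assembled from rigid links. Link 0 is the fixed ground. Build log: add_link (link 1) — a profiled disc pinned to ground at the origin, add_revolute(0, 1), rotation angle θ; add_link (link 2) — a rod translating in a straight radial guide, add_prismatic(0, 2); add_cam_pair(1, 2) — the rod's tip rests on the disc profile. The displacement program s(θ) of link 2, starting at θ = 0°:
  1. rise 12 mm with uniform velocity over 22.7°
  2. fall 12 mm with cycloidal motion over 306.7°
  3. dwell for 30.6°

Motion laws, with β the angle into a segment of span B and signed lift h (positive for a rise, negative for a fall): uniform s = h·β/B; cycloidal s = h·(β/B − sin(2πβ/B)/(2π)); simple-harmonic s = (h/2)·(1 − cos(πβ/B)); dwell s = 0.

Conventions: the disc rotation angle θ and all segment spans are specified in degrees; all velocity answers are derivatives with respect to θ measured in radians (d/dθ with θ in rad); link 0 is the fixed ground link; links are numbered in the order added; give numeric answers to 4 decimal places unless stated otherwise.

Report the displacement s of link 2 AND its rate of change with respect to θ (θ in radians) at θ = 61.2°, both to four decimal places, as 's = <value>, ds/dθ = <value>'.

seg 1 [0°–22.7°] uniform, h=12: full span → s += 12 → s = 12.0000
seg 2 [22.7°–329.4°] cycloidal, h=-12: θ=61.2° here. β=38.5, B=306.7. -12·(0.1255 − sin(2π·0.1255)/(2π)) = -0.1514 → s = 11.8486
velocity in seg [22.7°–329.4°] (cycloidal), θ in radians: β = 38.5° = 0.6720 rad, B = 306.7° = 5.3529 rad; ds/dθ = (h/B)(1 − cos(2πβ/B)) = ((-12)/5.3529)(1 − cos(2π·0.1255)) = -0.661884 mm/rad

s = 11.8486, ds/dθ = -0.6619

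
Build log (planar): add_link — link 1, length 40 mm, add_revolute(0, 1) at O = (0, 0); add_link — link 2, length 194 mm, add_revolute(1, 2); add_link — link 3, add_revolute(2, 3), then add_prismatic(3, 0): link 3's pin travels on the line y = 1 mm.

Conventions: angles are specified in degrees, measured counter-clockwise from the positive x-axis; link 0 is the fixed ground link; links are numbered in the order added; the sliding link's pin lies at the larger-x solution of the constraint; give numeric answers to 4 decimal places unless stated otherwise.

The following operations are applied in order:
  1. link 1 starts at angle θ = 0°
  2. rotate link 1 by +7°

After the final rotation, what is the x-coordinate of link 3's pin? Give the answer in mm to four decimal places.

geometry: r = 40 mm, L = 194 mm, e = 1 mm; θ starts at 0°
rotate link 1 by +7°: θ ← 0° +7° = 7°
crank pin P = (r cos θ, r sin θ) = (39.701846, 4.874774)
h = r sin θ − e = 4.874774 − 1 = 3.874774
x = r cos θ + √(L² − h²) = 39.701846 + 193.961301 = 233.663147

233.6631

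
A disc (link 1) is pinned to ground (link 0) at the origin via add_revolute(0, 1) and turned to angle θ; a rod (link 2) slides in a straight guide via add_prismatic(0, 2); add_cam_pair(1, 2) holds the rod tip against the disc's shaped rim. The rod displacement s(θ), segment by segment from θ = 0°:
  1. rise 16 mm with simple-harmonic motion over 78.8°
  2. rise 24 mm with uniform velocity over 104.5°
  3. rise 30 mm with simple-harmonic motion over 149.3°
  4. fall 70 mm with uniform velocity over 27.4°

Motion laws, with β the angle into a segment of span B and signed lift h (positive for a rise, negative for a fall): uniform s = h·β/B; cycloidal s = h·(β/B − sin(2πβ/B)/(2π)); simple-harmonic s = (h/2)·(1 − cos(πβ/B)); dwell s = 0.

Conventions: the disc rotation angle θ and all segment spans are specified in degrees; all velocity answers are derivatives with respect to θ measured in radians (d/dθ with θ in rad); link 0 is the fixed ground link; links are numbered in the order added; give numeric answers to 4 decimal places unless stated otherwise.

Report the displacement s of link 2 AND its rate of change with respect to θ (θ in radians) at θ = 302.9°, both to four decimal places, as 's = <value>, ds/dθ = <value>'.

segment 1 (0° to 78.8°, simple-harmonic, h = 16) is passed completely: s = 0.0000 + (16) = 16.0000
segment 2 (78.8° to 183.3°, uniform, h = 24) is passed completely: s = 16.0000 + (24) = 40.0000
θ = 302.9° falls in segment 3 (183.3° to 332.6°, simple-harmonic, h = 30): β = 302.9 − 183.3 = 119.6°, B = 149.3°; Δs = 30/2·(1 − cos(π·0.8011)) = 27.1649; s = 40.0000 + 27.1649 = 67.1649
velocity in seg [183.3°–332.6°] (simple-harmonic), θ in radians: β = 119.6° = 2.0874 rad, B = 149.3° = 2.6058 rad; ds/dθ = (πh/(2B)) sin(πβ/B) = (π·30/(2·2.6058)) sin(π·0.8011) = 10.580422 mm/rad

s = 67.1649, ds/dθ = 10.5804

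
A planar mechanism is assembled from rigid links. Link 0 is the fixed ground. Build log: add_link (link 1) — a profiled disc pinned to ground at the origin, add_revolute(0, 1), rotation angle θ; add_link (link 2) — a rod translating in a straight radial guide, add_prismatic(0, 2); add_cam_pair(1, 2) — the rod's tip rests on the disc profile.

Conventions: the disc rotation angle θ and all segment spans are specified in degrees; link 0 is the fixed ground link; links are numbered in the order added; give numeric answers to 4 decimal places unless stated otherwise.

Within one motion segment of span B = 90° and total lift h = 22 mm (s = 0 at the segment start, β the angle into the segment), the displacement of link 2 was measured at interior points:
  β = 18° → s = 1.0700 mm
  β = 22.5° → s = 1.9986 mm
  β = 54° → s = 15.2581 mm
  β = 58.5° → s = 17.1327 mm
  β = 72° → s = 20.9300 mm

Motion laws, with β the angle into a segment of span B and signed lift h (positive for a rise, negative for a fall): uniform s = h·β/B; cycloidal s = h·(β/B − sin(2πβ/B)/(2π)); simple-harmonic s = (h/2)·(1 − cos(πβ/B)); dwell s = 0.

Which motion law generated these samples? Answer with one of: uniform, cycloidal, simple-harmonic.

candidates at β/B = r: uniform s = h·r (linear in β); cycloidal s = h·(r − sin(2πr)/(2π)); simple-harmonic s = (h/2)(1 − cos(πr))
β=18°: printed 1.0700 | uniform 4.4000, cycloidal 1.0700, simple-harmonic 2.1008
β=22.5°: printed 1.9986 | uniform 5.5000, cycloidal 1.9986, simple-harmonic 3.2218
β=54°: printed 15.2581 | uniform 13.2000, cycloidal 15.2581, simple-harmonic 14.3992
β=58.5°: printed 17.1327 | uniform 14.3000, cycloidal 17.1327, simple-harmonic 15.9939
β=72°: printed 20.9300 | uniform 17.6000, cycloidal 20.9300, simple-harmonic 19.8992
only one law matches every sample → cycloidal

cycloidal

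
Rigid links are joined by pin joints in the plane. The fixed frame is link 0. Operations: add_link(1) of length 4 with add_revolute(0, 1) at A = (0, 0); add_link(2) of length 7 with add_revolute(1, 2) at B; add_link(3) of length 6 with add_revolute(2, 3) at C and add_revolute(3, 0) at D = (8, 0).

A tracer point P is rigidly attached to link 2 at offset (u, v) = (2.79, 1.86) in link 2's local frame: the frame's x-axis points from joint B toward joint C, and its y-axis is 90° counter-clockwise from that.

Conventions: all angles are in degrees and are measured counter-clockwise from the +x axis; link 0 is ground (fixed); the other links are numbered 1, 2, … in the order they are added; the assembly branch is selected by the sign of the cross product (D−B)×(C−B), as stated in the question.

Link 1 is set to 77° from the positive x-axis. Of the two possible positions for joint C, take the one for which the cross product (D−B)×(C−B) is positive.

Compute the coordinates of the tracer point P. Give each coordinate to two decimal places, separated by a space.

A=(0,0), D=(8.00,0)
B = A + 4.00·(cos77°, sin77°) = (0.8998, 3.8975)
|BD| = 8.0996
circle(B,7.00) ∩ circle(D,6.00): a=4.8523, h=5.0453
  candidates: C₊=(7.5812,5.9854) cross=40.865; C₋=(2.7256,-2.8602) cross=-40.865
  branch + wants cross > 0 → take C=(7.5812,5.9854) (cross=40.865)
ex = (C−B)/|BC| = (0.9545,0.2983); ey = (-0.2983,0.9545)
P = B + 2.79·ex + 1.86·ey = (3.0080,6.5050)

3.01 6.50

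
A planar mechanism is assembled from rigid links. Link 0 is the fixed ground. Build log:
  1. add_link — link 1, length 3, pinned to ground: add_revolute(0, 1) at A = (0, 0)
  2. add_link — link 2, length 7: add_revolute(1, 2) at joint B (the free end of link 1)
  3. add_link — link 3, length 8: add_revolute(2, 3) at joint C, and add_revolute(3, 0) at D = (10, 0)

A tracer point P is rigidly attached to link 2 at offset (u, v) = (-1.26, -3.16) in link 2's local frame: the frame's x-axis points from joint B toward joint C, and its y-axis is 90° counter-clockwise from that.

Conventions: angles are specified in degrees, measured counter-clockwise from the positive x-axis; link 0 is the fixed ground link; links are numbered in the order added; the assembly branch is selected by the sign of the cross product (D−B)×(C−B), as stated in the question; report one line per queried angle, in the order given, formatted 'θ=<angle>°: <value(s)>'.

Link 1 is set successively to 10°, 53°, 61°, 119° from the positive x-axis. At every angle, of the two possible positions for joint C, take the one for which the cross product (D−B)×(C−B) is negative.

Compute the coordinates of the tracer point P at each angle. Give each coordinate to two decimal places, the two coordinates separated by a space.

A=(0,0), D=(10.00,0)
θ=10°: B = A + 3.00·(cos10°, sin10°) = (2.9544, 0.5209)
θ=10°: |BD| = 7.0648
θ=10°: circle(B,7.00) ∩ circle(D,8.00): a=2.4708, h=6.5494
θ=10°:   candidates: C₊=(5.9014,6.8704) cross=46.271; C₋=(4.9356,-6.1929) cross=-46.271
θ=10°:   branch - wants cross < 0 → take C=(4.9356,-6.1929) (cross=-46.271)
θ=10°: ex = (C−B)/|BC| = (0.2830,-0.9591); ey = (0.9591,0.2830)
θ=10°: P = B + -1.26·ex + -3.16·ey = (-0.4330,0.8351)
θ=53°: B = A + 3.00·(cos53°, sin53°) = (1.8054, 2.3959)
θ=53°: |BD| = 8.5376
θ=53°: circle(B,7.00) ∩ circle(D,8.00): a=3.3904, h=6.1242
θ=53°:   candidates: C₊=(6.7782,7.3226) cross=52.286; C₋=(3.3409,-4.4336) cross=-52.286
θ=53°:   branch - wants cross < 0 → take C=(3.3409,-4.4336) (cross=-52.286)
θ=53°: ex = (C−B)/|BC| = (0.2194,-0.9756); ey = (0.9756,0.2194)
θ=53°: P = B + -1.26·ex + -3.16·ey = (-1.5540,2.9321)
θ=61°: B = A + 3.00·(cos61°, sin61°) = (1.4544, 2.6239)
θ=61°: |BD| = 8.9393
θ=61°: circle(B,7.00) ∩ circle(D,8.00): a=3.6307, h=5.9848
θ=61°:   candidates: C₊=(6.6818,7.2794) cross=53.500; C₋=(3.1685,-4.1630) cross=-53.500
θ=61°:   branch - wants cross < 0 → take C=(3.1685,-4.1630) (cross=-53.500)
θ=61°: ex = (C−B)/|BC| = (0.2449,-0.9696); ey = (0.9696,0.2449)
θ=61°: P = B + -1.26·ex + -3.16·ey = (-1.9179,3.0717)
θ=119°: B = A + 3.00·(cos119°, sin119°) = (-1.4544, 2.6239)
θ=119°: |BD| = 11.7511
θ=119°: circle(B,7.00) ∩ circle(D,8.00): a=5.2373, h=4.6444
θ=119°:   candidates: C₊=(4.6877,5.9816) cross=54.577; C₋=(2.6136,-3.0727) cross=-54.577
θ=119°:   branch - wants cross < 0 → take C=(2.6136,-3.0727) (cross=-54.577)
θ=119°: ex = (C−B)/|BC| = (0.5812,-0.8138); ey = (0.8138,0.5812)
θ=119°: P = B + -1.26·ex + -3.16·ey = (-4.7583,1.8128)

θ=10°: -0.43 0.84
θ=53°: -1.55 2.93
θ=61°: -1.92 3.07
θ=119°: -4.76 1.81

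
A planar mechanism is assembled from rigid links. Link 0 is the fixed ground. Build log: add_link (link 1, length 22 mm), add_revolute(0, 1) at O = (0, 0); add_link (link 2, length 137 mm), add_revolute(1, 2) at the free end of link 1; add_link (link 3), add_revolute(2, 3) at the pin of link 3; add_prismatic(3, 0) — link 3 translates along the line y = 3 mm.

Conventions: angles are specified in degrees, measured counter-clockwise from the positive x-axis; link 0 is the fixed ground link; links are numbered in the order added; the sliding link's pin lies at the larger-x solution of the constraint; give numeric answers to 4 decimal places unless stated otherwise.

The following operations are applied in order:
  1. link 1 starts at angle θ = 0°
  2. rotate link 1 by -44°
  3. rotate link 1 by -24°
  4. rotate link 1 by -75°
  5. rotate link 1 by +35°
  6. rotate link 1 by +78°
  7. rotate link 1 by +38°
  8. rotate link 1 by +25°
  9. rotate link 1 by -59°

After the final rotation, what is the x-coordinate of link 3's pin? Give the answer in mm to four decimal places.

geometry: r = 22 mm, L = 137 mm, e = 3 mm; θ starts at 0°
rotate link 1 by -44°: θ ← 0° -44° = -44°
rotate link 1 by -24°: θ ← -44° -24° = -68°
rotate link 1 by -75°: θ ← -68° -75° = -143°
rotate link 1 by +35°: θ ← -143° +35° = -108°
rotate link 1 by +78°: θ ← -108° +78° = -30°
rotate link 1 by +38°: θ ← -30° +38° = 8°
rotate link 1 by +25°: θ ← 8° +25° = 33°
rotate link 1 by -59°: θ ← 33° -59° = -26°
crank pin P = (r cos θ, r sin θ) = (19.773469, -9.644165)
h = r sin θ − e = -9.644165 − 3 = -12.644165
x = r cos θ + √(L² − h²) = 19.773469 + 136.415267 = 156.188736

156.1887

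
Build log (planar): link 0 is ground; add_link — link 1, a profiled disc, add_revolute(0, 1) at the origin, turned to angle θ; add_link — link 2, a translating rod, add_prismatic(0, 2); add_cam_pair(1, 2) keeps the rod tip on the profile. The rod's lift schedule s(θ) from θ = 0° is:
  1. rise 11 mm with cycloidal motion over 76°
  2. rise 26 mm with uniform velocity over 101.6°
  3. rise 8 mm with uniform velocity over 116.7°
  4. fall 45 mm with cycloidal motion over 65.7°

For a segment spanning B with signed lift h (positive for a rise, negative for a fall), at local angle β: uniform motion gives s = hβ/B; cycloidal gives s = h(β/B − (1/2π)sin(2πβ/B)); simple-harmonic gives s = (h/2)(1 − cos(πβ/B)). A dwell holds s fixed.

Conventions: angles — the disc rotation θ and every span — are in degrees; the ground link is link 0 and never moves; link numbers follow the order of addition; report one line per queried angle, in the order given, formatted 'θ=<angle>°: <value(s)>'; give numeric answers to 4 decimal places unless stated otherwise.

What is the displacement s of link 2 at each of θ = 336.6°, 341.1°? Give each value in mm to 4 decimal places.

seg 1 [0°–76°] cycloidal, h=11: full span → s += 11 → s = 11.0000
seg 2 [76°–177.6°] uniform, h=26: full span → s += 26 → s = 37.0000
seg 3 [177.6°–294.3°] uniform, h=8: full span → s += 8 → s = 45.0000
seg 4 [294.3°–360°] cycloidal, h=-45: θ=336.6° here. β=42.3, B=65.7. -45·(0.6438 − sin(2π·0.6438)/(2π)) = -34.5994 → s = 10.4006
seg 4 [294.3°–360°] cycloidal, h=-45: θ=341.1° here. β=46.8, B=65.7. -45·(0.7123 − sin(2π·0.7123)/(2π)) = -39.0171 → s = 5.9829

θ=336.6°: 10.4006
θ=341.1°: 5.9829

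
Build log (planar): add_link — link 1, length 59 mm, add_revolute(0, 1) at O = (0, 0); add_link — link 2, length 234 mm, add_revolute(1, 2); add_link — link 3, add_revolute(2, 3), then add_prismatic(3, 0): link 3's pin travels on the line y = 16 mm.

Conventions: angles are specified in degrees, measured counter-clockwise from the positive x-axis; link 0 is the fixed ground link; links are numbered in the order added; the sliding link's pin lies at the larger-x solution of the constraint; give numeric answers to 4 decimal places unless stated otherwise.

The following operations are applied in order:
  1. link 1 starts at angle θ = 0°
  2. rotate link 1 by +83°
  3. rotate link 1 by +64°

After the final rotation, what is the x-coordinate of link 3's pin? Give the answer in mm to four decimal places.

geometry: r = 59 mm, L = 234 mm, e = 16 mm; θ starts at 0°
rotate link 1 by +83°: θ ← 0° +83° = 83°
rotate link 1 by +64°: θ ← 83° +64° = 147°
crank pin P = (r cos θ, r sin θ) = (-49.481564, 32.133703)
h = r sin θ − e = 32.133703 − 16 = 16.133703
x = r cos θ + √(L² − h²) = -49.481564 + 233.443149 = 183.961585

183.9616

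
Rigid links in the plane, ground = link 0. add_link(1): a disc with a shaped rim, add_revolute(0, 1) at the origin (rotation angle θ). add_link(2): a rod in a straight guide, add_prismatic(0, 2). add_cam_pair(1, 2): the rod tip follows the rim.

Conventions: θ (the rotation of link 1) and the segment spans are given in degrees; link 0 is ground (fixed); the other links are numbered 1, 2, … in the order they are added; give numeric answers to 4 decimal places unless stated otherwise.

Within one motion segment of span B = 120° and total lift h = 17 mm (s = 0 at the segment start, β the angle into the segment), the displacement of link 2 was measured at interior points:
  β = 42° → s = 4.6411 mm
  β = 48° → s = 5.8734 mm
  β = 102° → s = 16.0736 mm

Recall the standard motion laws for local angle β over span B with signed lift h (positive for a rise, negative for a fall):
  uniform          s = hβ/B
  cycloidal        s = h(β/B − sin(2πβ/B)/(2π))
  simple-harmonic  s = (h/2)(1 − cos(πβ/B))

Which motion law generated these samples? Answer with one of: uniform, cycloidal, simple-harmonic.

candidates at β/B = r: uniform s = h·r (linear in β); cycloidal s = h·(r − sin(2πr)/(2π)); simple-harmonic s = (h/2)(1 − cos(πr))
β=42°: printed 4.6411 | uniform 5.9500, cycloidal 3.7611, simple-harmonic 4.6411
β=48°: printed 5.8734 | uniform 6.8000, cycloidal 5.2097, simple-harmonic 5.8734
β=102°: printed 16.0736 | uniform 14.4500, cycloidal 16.6389, simple-harmonic 16.0736
only one law matches every sample → simple-harmonic

simple-harmonic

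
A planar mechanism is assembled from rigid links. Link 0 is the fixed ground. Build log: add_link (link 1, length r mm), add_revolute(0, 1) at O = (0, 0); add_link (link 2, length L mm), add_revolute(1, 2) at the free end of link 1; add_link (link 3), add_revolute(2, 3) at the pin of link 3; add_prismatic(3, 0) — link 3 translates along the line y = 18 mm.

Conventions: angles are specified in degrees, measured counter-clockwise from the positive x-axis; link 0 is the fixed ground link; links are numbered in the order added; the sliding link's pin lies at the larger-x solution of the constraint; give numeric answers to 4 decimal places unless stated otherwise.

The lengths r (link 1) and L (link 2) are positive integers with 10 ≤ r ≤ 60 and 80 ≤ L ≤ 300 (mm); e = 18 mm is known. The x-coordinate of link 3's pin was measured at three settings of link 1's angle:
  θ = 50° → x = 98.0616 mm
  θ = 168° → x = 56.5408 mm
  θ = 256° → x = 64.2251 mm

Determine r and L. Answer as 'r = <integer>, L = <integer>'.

constraint per measurement: (x − r cos θ)² + (r sin θ − e)² = L²
subtracting the θ₁ and θ₂ equations cancels the r² and L² terms:
r = (x₁² − x₂²) / (2[(x₁cos θ₁ + e sin θ₁) − (x₂cos θ₂ + e sin θ₂)]) = 25.0000 → r = 25
L² = (x₁ − r cos θ₁)² + (r sin θ₁ − e)² = 6723.9983 → L = 82.0000 → L = 82
check at θ₃=256°: x = 64.2251 (printed 64.2251) ✓

r = 25, L = 82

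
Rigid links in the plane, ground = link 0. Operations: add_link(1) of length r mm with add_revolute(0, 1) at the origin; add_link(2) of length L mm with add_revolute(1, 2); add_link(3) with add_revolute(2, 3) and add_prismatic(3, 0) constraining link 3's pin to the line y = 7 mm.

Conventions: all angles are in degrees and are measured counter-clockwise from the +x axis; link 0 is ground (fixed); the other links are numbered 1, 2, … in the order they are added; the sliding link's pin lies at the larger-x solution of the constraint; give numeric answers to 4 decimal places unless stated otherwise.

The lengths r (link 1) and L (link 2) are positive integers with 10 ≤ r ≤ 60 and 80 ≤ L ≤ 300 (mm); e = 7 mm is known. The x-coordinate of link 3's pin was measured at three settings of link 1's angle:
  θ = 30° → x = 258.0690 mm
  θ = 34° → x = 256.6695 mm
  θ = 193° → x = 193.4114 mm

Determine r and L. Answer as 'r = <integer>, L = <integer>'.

constraint per measurement: (x − r cos θ)² + (r sin θ − e)² = L²
subtracting the θ₁ and θ₂ equations cancels the r² and L² terms:
r = (x₁² − x₂²) / (2[(x₁cos θ₁ + e sin θ₁) − (x₂cos θ₂ + e sin θ₂)]) = 34.9993 → r = 35
L² = (x₁ − r cos θ₁)² + (r sin θ₁ − e)² = 51984.0071 → L = 228.0000 → L = 228
check at θ₃=193°: x = 193.4114 (printed 193.4114) ✓

r = 35, L = 228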